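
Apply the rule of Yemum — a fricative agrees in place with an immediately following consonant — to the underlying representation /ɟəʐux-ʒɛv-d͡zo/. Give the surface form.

The rule targets /x/ (voiceless velar fricative), which sits before the trigger /ʒ/ (postalveolar).
The voiceless postalveolar fricative is [ʃ], so /x/ → [ʃ].
At the second juncture, /v/ likewise becomes [z] adjacent to /d͡z/.

[ɟəʐuʃʒɛzd͡zo]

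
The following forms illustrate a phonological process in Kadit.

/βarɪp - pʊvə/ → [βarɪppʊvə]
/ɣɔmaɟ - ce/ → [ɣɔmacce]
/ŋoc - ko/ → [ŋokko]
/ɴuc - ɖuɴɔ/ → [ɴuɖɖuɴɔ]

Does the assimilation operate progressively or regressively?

Underlying /ɟ/ is realised as [c] next to /c/; /c/ itself does not change.
The output [c] is identical to the trigger /c/ — every feature (place, manner, voicing) has been copied — so this is total assimilation.
The remaining alternations confirm this: /c/ → [k] before /k/; /c/ → [ɖ] before /ɖ/ — in each case the output is a copy of the following consonant.
In [βarɪppʊvə] the two consonants at the boundary are already identical (/p/ + /p/), so the rule applies vacuously and nothing changes.
The trigger is the following segment, so the direction is regressive (anticipatory).

regressive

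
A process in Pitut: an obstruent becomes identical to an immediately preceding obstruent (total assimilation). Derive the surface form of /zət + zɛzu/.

/z/ is the segment targeted by the rule; it sits immediately after /t/, so it assimilates completely and surfaces as [t].

[zəttɛzu]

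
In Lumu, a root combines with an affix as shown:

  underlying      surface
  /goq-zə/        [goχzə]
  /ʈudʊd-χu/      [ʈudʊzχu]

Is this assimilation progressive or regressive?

regressive

The segment that alternates is /q/, which surfaces as [χ] when adjacent to /z/.
/q/ is a stop while /z/ is a fricative; the output [χ] is a fricative, matching the trigger — so the feature that spreads is manner.
Checking the remaining alternation: /d/ → [z] before /χ/ (stop → fricative, matching a fricative) — only manner changes, and always toward the following segment.
Since the segment that changes precedes the conditioning segment, the assimilation is regressive.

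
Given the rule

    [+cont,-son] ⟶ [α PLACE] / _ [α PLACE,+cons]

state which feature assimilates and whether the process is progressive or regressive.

The rule copies the place features (abbreviated [PLACE]) from the environment onto the target, so the assimilating feature is place.
The conditioning segment sits to the right of the focus bar, meaning the trigger follows the segment that changes — regressive assimilation.

regressive place assimilation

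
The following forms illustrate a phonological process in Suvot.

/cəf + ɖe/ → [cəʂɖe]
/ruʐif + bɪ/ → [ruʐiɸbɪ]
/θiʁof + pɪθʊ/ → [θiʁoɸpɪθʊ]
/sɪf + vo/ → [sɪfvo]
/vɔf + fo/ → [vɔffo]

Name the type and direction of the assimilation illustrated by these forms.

The segment that alternates is /f/, which surfaces as [ʂ] when adjacent to /ɖ/.
/f/ is labiodental while /ɖ/ is retroflex; the output [ʂ] is retroflex, matching the trigger — so the feature that spreads is place.
Manner and voice are unchanged, so the assimilation is partial, not total.
The other alternating forms pattern the same way: /f/ → [ɸ] before /b/ (labiodental → bilabial, matching bilabial); /f/ → [ɸ] before /p/ (labiodental → bilabial, matching bilabial) — only place changes, and always toward the following segment.
No alternation appears in [sɪfvo], [vɔffo]: there the adjacent consonants already agree in place (/f/ and /v/ are both labiodental; /f/ and /f/ are both labiodental), so these forms are consistent with the same rule.
The trigger is the following segment, so the direction is regressive (anticipatory).

regressive place assimilation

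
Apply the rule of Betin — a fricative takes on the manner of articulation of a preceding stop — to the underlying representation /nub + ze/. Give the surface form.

[nubde]

/z/ is a voiced alveolar fricative. The preceding trigger /b/ is a stop, so /z/ must become a stop as well.
The voiced alveolar stop is [d], so /z/ → [d].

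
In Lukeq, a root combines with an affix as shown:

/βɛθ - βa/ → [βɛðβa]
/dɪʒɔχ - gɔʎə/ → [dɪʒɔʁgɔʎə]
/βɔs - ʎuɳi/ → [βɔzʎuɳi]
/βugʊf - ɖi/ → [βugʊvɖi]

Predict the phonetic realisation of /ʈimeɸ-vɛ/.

The data show regressive voicing assimilation: /θ/ → [ð] before /β/; /χ/ → [ʁ] before /g/; /s/ → [z] before /ʎ/; /f/ → [v] before /ɖ/. In each pair only voicing changes, matching the following consonant, while place and manner stay constant.
The rule targets /ɸ/ (voiceless bilabial fricative), which sits before the trigger /v/ (voiced).
A voiced bilabial fricative is [β], so the surface segment is [β].

[ʈimeβvɛ]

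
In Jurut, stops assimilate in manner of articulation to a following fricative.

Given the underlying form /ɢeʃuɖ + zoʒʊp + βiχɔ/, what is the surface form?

[ɢeʃuʐzoʒʊɸβiχɔ]

The rule targets /ɖ/ (voiced retroflex stop), which sits before the trigger /z/ (fricative).
Changing only its manner to fricative gives [ʐ] — the voiced retroflex fricative.
At the second juncture, /p/ likewise becomes [ɸ] adjacent to /β/.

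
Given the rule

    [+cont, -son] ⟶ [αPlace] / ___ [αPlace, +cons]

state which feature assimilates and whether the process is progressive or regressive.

regressive place assimilation

The shared variable α links the value of the place features (abbreviated [Place]) on the target to the same value on the neighbouring segment, so place is the feature that assimilates.
Since the environment is written after the underscore, the trigger follows the target; the direction is regressive.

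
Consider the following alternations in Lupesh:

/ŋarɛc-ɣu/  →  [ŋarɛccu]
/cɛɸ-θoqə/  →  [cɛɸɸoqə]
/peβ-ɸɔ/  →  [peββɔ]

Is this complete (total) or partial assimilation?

Comparing underlying and surface forms, /ɣ/ → [c] is the alternation; the neighbouring /c/ is constant.
The output [c] is identical to the trigger /c/ — every feature (place, manner, voicing) has been copied — so this is total assimilation.
The remaining alternations confirm this: /θ/ → [ɸ] after /ɸ/; /ɸ/ → [β] after /β/ — in each case the output is a copy of the preceding consonant.

total assimilation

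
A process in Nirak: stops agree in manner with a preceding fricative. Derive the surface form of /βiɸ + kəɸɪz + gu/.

[βiɸxəɸɪzɣu]

/k/ is a voiceless velar stop. The preceding trigger /ɸ/ is a fricative, so /k/ must become a fricative as well.
The voiceless velar fricative is [x], so /k/ → [x].
At the second juncture, /g/ likewise becomes [ɣ] adjacent to /z/.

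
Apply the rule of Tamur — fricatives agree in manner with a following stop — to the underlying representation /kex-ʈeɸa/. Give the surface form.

The rule targets /x/ (voiceless velar fricative), which sits before the trigger /ʈ/ (stop).
A voiceless velar stop is [k], so the surface segment is [k].

[kekʈeɸa]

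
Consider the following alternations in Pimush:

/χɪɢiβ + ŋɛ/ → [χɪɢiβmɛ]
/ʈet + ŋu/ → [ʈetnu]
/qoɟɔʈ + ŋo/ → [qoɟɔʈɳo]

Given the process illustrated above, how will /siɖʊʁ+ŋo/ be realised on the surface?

[siɖʊʁɴo]

The data show progressive place assimilation: /ŋ/ → [m] after /β/; /ŋ/ → [n] after /t/; /ŋ/ → [ɳ] after /ʈ/. In each pair only place changes, matching the preceding consonant, while manner and voice stay constant.
/ŋ/ is a voiced velar nasal. The preceding trigger /ʁ/ is uvular, so /ŋ/ must become uvular as well.
A voiced uvular nasal is [ɴ], so the surface segment is [ɴ].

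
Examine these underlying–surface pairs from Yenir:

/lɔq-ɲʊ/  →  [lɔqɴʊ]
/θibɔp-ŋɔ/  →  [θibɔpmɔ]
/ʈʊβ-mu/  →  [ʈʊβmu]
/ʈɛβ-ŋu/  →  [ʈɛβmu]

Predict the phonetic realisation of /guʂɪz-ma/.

The data show progressive place assimilation: /ɲ/ → [ɴ] after /q/; /ŋ/ → [m] after /p/; /ŋ/ → [m] after /β/. In each pair only place changes, matching the preceding consonant, while manner and voice stay constant.
Nothing changes in [ʈʊβmu]: there the adjacent consonants already agree in place (/m/ and /β/ are both bilabial), so this form is consistent with the same rule.
/m/ is a voiced bilabial nasal. The preceding trigger /z/ is alveolar, so /m/ must become alveolar as well.
A voiced alveolar nasal is [n], so the surface segment is [n].

[guʂɪzna]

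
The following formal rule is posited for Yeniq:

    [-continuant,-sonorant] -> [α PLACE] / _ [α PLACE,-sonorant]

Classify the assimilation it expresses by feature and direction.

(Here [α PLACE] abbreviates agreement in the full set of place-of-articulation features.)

regressive place assimilation

The rule copies the place features (abbreviated [PLACE]) from the environment onto the target, so the assimilating feature is place.
The conditioning segment sits to the right of the focus bar, meaning the trigger follows the segment that changes — regressive assimilation.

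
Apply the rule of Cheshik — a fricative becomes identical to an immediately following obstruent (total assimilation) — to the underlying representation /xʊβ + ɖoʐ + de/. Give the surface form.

/β/ is the segment targeted by the rule; it sits immediately before /ɖ/, so it assimilates completely and surfaces as [ɖ].
At the second juncture, /ʐ/ likewise becomes [d] adjacent to /d/.

[xʊɖɖodde]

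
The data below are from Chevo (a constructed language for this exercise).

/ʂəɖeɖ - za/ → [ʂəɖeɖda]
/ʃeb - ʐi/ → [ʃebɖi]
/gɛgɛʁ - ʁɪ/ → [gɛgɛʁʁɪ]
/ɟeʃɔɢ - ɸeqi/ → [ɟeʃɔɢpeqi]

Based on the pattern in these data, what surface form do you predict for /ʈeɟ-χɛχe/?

[ʈeɟqɛχe]

The data show progressive manner assimilation: /z/ → [d] after /ɖ/; /ʐ/ → [ɖ] after /b/; /ɸ/ → [p] after /ɢ/. In each pair only manner changes, matching the preceding consonant, while place and voice stay constant.
No alternation appears in [gɛgɛʁʁɪ]: there the adjacent consonants already agree in manner (/ʁ/ and /ʁ/ are both fricatives), so this form is consistent with the same rule.
The rule targets /χ/ (voiceless uvular fricative), which sits after the trigger /ɟ/ (stop).
A voiceless uvular stop is [q], so the surface segment is [q].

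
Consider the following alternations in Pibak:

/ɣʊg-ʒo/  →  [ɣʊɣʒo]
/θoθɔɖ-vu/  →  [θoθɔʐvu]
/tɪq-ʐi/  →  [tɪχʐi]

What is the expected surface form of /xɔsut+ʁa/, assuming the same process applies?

[xɔsusʁa]

The data show regressive manner assimilation: /g/ → [ɣ] before /ʒ/; /ɖ/ → [ʐ] before /v/; /q/ → [χ] before /ʐ/. In each pair only manner changes, matching the following consonant, while place and voice stay constant.
The rule targets /t/ (voiceless alveolar stop), which sits before the trigger /ʁ/ (fricative).
A voiceless alveolar fricative is [s], so the surface segment is [s].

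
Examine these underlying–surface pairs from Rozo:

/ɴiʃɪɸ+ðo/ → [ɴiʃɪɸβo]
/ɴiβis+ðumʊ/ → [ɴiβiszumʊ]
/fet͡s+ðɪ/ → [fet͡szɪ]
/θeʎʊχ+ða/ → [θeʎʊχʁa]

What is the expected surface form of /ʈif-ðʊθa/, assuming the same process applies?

The data show progressive place assimilation: /ð/ → [β] after /ɸ/; /ð/ → [z] after /s/; /ð/ → [z] after /t͡s/; /ð/ → [ʁ] after /χ/. In each pair only place changes, matching the preceding consonant, while manner and voice stay constant.
The rule targets /ð/ (voiced dental fricative), which sits after the trigger /f/ (labiodental).
The voiced labiodental fricative is [v], so /ð/ → [v].

[ʈifvʊθa]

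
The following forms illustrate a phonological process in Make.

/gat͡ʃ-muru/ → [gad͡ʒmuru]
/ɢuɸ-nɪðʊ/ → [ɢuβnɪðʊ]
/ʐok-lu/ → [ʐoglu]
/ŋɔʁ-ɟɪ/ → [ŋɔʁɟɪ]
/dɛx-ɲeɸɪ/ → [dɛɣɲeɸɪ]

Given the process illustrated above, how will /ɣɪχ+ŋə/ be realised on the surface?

[ɣɪʁŋə]

The data show regressive voicing assimilation: /t͡ʃ/ → [d͡ʒ] before /m/; /ɸ/ → [β] before /n/; /k/ → [g] before /l/; /x/ → [ɣ] before /ɲ/. In each pair only voicing changes, matching the following consonant, while place and manner stay constant.
No alternation appears in [ŋɔʁɟɪ]: there the adjacent consonants already agree in voicing (/ʁ/ and /ɟ/ are both voiced), so this form is consistent with the same rule.
/χ/ is a voiceless uvular fricative. The following trigger /ŋ/ is voiced, so /χ/ must become voiced as well.
The voiced uvular fricative is [ʁ], so /χ/ → [ʁ].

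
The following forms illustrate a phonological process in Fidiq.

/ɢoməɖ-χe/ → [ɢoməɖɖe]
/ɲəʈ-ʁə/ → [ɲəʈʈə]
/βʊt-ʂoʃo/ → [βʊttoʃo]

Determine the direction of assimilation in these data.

Comparing underlying and surface forms, /χ/ → [ɖ] is the alternation; the neighbouring /ɖ/ is constant.
The output [ɖ] is identical to the trigger /ɖ/ — every feature (place, manner, voicing) has been copied — so this is total assimilation.
The other forms behave the same way: /ʁ/ → [ʈ] after /ʈ/; /ʂ/ → [t] after /t/ — in each case the output is a copy of the preceding consonant.
Since the segment that changes follows the conditioning segment, the assimilation is progressive.

progressive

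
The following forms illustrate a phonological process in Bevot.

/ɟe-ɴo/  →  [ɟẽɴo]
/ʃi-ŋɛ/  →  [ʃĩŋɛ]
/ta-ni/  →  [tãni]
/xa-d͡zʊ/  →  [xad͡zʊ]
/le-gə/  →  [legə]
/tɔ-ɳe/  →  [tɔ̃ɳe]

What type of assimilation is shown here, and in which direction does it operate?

regressive nasality assimilation (vowel nasalisation)

The vowel /e/ surfaces as nasalised [ẽ] next to the following nasal /ɴ/ — it has acquired the [+nasal] feature of its neighbour.
The other forms show the same pattern: /i/ → [ĩ] before /ŋ/; /a/ → [ã] before /n/; /ɔ/ → [ɔ̃] before /ɳ/ — each time a vowel is nasalised next to a following nasal.
No change occurs in [xad͡zʊ], [legə] because the vowel at the boundary is adjacent to an oral consonant, not a nasal (/a/ next to /d͡z/; /e/ next to /g/).
Because the conditioning nasal is to the right of the vowel that changes, the process is regressive (anticipatory).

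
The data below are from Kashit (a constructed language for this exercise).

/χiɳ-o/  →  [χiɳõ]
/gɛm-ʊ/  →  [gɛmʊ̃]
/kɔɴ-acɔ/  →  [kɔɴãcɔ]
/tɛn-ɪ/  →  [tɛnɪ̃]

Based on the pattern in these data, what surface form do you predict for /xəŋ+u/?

The data show progressive nasality assimilation (vowel nasalisation): /o/ → [õ] after /ɳ/; /ʊ/ → [ʊ̃] after /m/; /a/ → [ã] after /ɴ/; /ɪ/ → [ɪ̃] after /n/ — a vowel is nasalised by an immediately preceding nasal consonant.
/u/ sits next to the nasal /ŋ/ and is therefore nasalised to [ũ].

[xəŋũ]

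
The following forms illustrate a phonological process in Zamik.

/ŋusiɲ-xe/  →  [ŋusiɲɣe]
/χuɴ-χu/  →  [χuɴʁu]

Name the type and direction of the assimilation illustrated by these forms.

progressive voicing assimilation

The segment that alternates is /x/, which surfaces as [ɣ] when adjacent to /ɲ/.
The change voiceless → voiced matches the voicing of the preceding /ɲ/, identifying this as voicing assimilation.
Place and manner are unchanged, so the assimilation is partial, not total.
Checking the remaining alternation: /χ/ → [ʁ] after /ɴ/ (voiceless → voiced, matching voiced) — only voicing changes, and always toward the preceding segment.
The trigger is the preceding segment, so the direction is progressive (perseverative).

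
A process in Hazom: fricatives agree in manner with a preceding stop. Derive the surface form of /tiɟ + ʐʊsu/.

The rule targets /ʐ/ (voiced retroflex fricative), which sits after the trigger /ɟ/ (stop).
The voiced retroflex stop is [ɖ], so /ʐ/ → [ɖ].

[tiɟɖʊsu]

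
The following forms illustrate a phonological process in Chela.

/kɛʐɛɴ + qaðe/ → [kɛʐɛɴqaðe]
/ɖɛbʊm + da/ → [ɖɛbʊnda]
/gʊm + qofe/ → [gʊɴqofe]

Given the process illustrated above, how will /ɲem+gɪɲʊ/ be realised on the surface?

The data show regressive place assimilation: /m/ → [n] before /d/; /m/ → [ɴ] before /q/. In each pair only place changes, matching the following consonant, while manner and voice stay constant.
Nothing changes in [kɛʐɛɴqaðe]: there the adjacent consonants already agree in place (/ɴ/ and /q/ are both uvular), so this form is consistent with the same rule.
The rule targets /m/ (voiced bilabial nasal), which sits before the trigger /g/ (velar).
Changing only its place to velar gives [ŋ] — the voiced velar nasal.

[ɲeŋgɪɲʊ]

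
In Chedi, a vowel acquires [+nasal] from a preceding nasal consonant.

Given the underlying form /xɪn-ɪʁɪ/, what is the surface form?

The vowel /ɪ/ is adjacent to the preceding nasal /n/, so it acquires [+nasal] and surfaces as [ɪ̃].

[xɪnɪ̃ʁɪ]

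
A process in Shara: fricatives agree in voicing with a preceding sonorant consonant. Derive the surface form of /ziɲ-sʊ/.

The rule targets /s/ (voiceless alveolar fricative), which sits after the trigger /ɲ/ (voiced).
Changing only its voicing to voiced gives [z] — the voiced alveolar fricative.

[ziɲzʊ]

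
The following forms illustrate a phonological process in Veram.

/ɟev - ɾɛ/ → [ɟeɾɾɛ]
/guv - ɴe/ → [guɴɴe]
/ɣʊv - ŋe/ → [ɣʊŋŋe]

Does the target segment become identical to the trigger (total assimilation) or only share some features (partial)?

total assimilation

Comparing underlying and surface forms, /v/ → [ɾ] is the alternation; the neighbouring /ɾ/ is constant.
The output [ɾ] is identical to the trigger /ɾ/ — every feature (place, manner, voicing) has been copied — so this is total assimilation.
The remaining alternations confirm this: /v/ → [ɴ] before /ɴ/; /v/ → [ŋ] before /ŋ/ — in each case the output is a copy of the following consonant.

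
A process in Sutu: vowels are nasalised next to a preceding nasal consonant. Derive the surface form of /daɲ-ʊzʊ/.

The vowel /ʊ/ is adjacent to the preceding nasal /ɲ/, so it acquires [+nasal] and surfaces as [ʊ̃].

[daɲʊ̃zʊ]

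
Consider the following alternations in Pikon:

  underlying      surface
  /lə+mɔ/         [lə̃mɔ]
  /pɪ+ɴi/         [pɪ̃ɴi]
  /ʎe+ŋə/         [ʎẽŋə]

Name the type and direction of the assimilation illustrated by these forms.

The vowel /ə/ surfaces as nasalised [ə̃] next to the following nasal /m/ — it has acquired the [+nasal] feature of its neighbour.
Likewise in the remaining data: /ɪ/ → [ɪ̃] before /ɴ/; /e/ → [ẽ] before /ŋ/ — each time a vowel is nasalised next to a following nasal.
Because the conditioning nasal is to the right of the vowel that changes, the process is regressive (anticipatory).

regressive nasality assimilation (vowel nasalisation)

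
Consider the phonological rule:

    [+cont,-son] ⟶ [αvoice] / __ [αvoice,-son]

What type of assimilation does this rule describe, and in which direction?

regressive voicing assimilation

The shared variable α links the value of [voice] on the target to the same value on the neighbouring segment, so voicing is the feature that assimilates.
Since the environment is written after the underscore, the trigger follows the target; the direction is regressive.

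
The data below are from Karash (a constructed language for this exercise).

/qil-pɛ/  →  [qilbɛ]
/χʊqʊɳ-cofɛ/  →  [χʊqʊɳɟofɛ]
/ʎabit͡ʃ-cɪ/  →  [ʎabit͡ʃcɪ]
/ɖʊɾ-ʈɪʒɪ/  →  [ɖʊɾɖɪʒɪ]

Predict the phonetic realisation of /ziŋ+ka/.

The data show progressive voicing assimilation: /p/ → [b] after /l/; /c/ → [ɟ] after /ɳ/; /ʈ/ → [ɖ] after /ɾ/. In each pair only voicing changes, matching the preceding consonant, while place and manner stay constant.
No alternation appears in [ʎabit͡ʃcɪ]: there the adjacent consonants already agree in voicing (/c/ and /t͡ʃ/ are both voiceless), so this form is consistent with the same rule.
The rule targets /k/ (voiceless velar stop), which sits after the trigger /ŋ/ (voiced).
A voiced velar stop is [g], so the surface segment is [g].

[ziŋga]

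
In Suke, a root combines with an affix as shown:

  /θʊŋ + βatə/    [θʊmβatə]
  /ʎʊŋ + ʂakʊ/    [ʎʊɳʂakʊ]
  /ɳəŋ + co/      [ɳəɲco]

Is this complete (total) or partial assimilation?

Comparing underlying and surface forms, /ŋ/ → [m] is the alternation; the neighbouring /β/ is constant.
The change velar → bilabial matches the place of the following /β/, identifying this as place assimilation.
Manner and voice are unchanged, so the assimilation is partial, not total.
Checking the remaining alternations: /ŋ/ → [ɳ] before /ʂ/ (velar → retroflex, matching retroflex); /ŋ/ → [ɲ] before /c/ (velar → palatal, matching palatal) — only place changes, and always toward the following segment.

partial assimilation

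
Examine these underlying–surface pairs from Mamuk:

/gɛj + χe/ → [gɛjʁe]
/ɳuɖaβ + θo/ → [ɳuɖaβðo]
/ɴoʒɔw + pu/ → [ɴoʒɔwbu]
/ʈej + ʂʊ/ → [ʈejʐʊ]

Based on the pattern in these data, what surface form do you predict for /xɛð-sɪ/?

[xɛðzɪ]

The data show progressive voicing assimilation: /χ/ → [ʁ] after /j/; /θ/ → [ð] after /β/; /p/ → [b] after /w/; /ʂ/ → [ʐ] after /j/. In each pair only voicing changes, matching the preceding consonant, while place and manner stay constant.
/s/ is a voiceless alveolar fricative. The preceding trigger /ð/ is voiced, so /s/ must become voiced as well.
Changing only its voicing to voiced gives [z] — the voiced alveolar fricative.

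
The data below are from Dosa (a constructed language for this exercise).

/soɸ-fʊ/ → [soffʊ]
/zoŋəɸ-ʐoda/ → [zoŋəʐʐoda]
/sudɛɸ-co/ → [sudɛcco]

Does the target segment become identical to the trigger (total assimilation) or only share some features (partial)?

total assimilation

The segment that alternates is /ɸ/, which surfaces as [ʐ] when adjacent to /ʐ/.
The output [ʐ] is identical to the trigger /ʐ/ — every feature (place, manner, voicing) has been copied — so this is total assimilation.
The other forms behave the same way: /ɸ/ → [f] before /f/; /ɸ/ → [c] before /c/ — in each case the output is a copy of the following consonant.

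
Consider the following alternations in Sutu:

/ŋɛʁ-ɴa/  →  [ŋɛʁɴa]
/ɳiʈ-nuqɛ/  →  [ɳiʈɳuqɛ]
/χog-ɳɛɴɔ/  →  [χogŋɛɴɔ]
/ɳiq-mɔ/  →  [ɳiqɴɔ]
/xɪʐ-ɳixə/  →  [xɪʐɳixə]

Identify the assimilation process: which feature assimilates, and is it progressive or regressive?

progressive place assimilation

Underlying /n/ is realised as [ɳ] next to /ʈ/; /ʈ/ itself does not change.
The change alveolar → retroflex matches the place of the preceding /ʈ/, identifying this as place assimilation.
Manner and voice are unchanged, so the assimilation is partial, not total.
The other alternating forms pattern the same way: /ɳ/ → [ŋ] after /g/ (retroflex → velar, matching velar); /m/ → [ɴ] after /q/ (bilabial → uvular, matching uvular) — only place changes, and always toward the preceding segment.
No alternation appears in [ŋɛʁɴa], [xɪʐɳixə]: there the adjacent consonants already agree in place (/ɴ/ and /ʁ/ are both uvular; /ɳ/ and /ʐ/ are both retroflex), so these forms are consistent with the same rule.
The trigger is the preceding segment, so the direction is progressive (perseverative).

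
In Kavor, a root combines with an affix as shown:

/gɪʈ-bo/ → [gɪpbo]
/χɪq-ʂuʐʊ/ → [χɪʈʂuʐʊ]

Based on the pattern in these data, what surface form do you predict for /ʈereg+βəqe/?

The data show regressive place assimilation: /ʈ/ → [p] before /b/; /q/ → [ʈ] before /ʂ/. In each pair only place changes, matching the following consonant, while manner and voice stay constant.
/g/ is a voiced velar stop. The following trigger /β/ is bilabial, so /g/ must become bilabial as well.
A voiced bilabial stop is [b], so the surface segment is [b].

[ʈerebβəqe]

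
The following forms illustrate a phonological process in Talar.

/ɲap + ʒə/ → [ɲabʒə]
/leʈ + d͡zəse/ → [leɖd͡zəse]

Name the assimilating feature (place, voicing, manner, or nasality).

voicing

The segment that alternates is /p/, which surfaces as [b] when adjacent to /ʒ/.
/p/ is voiceless while /ʒ/ is voiced; the output [b] is voiced, matching the trigger — so the feature that spreads is voicing.
Checking the remaining alternation: /ʈ/ → [ɖ] before /d͡z/ (voiceless → voiced, matching voiced) — only voicing changes, and always toward the following segment.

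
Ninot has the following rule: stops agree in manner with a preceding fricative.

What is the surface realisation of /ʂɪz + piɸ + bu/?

/p/ is a voiceless bilabial stop. The preceding trigger /z/ is a fricative, so /p/ must become a fricative as well.
The voiceless bilabial fricative is [ɸ], so /p/ → [ɸ].
At the second juncture, /b/ likewise becomes [β] adjacent to /ɸ/.

[ʂɪzɸiɸβu]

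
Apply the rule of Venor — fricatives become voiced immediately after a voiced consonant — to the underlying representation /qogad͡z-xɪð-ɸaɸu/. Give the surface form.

[qogad͡zɣɪðβaɸu]

The rule targets /x/ (voiceless velar fricative), which sits after the trigger /d͡z/ (voiced).
The voiced velar fricative is [ɣ], so /x/ → [ɣ].
The same rule applies at the second boundary: /ɸ/ → [β] next to /ð/.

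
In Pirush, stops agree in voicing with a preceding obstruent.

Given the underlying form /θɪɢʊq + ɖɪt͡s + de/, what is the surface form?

[θɪɢʊqʈɪt͡ste]

/ɖ/ is a voiced retroflex stop. The preceding trigger /q/ is voiceless, so /ɖ/ must become voiceless as well.
Changing only its voicing to voiceless gives [ʈ] — the voiceless retroflex stop.
At the second juncture, /d/ likewise becomes [t] adjacent to /t͡s/.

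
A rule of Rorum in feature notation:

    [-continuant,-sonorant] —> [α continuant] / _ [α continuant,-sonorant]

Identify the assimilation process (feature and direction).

regressive manner assimilation

The rule copies [continuant] (continuancy) from the environment onto the target stops; since [±continuant] encodes the stop/fricative manner contrast, the assimilating dimension is manner.
Since the environment is written after the underscore, the trigger follows the target; the direction is regressive.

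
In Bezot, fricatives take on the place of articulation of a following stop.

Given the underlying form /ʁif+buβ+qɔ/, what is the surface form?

[ʁiɸbuʁqɔ]

The rule targets /f/ (voiceless labiodental fricative), which sits before the trigger /b/ (bilabial).
A voiceless bilabial fricative is [ɸ], so the surface segment is [ɸ].
The same rule applies at the second boundary: /β/ → [ʁ] next to /q/.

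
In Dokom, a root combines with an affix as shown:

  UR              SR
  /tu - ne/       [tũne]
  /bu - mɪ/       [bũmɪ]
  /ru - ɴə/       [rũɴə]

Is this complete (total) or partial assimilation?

partial assimilation

The vowel /u/ surfaces as nasalised [ũ] next to the following nasal /n/ — it has acquired the [+nasal] feature of its neighbour.
Likewise in the remaining data: /u/ → [ũ] before /m/; /u/ → [ũ] before /ɴ/ — each time a vowel is nasalised next to a following nasal.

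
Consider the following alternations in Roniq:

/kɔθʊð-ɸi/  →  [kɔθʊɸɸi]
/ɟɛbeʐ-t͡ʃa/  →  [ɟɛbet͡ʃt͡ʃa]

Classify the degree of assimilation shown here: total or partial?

Underlying /ð/ is realised as [ɸ] next to /ɸ/; /ɸ/ itself does not change.
The output [ɸ] is identical to the trigger /ɸ/ — every feature (place, manner, voicing) has been copied — so this is total assimilation.
The remaining alternation confirms this: /ʐ/ → [t͡ʃ] before /t͡ʃ/ — in each case the output is a copy of the following consonant.

total assimilation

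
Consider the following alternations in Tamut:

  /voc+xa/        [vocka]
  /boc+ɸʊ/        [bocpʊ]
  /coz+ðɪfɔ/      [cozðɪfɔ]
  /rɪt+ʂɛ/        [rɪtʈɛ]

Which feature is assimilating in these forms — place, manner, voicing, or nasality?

Underlying /x/ is realised as [k] next to /c/; /c/ itself does not change.
The change fricative → stop matches the manner of the preceding /c/, identifying this as manner assimilation.
The other alternating forms pattern the same way: /ɸ/ → [p] after /c/ (fricative → stop, matching a stop); /ʂ/ → [ʈ] after /t/ (fricative → stop, matching a stop) — only manner changes, and always toward the preceding segment.
Nothing changes in [cozðɪfɔ]: there the adjacent consonants already agree in manner (/ð/ and /z/ are both fricatives), so this form is consistent with the same rule.

manner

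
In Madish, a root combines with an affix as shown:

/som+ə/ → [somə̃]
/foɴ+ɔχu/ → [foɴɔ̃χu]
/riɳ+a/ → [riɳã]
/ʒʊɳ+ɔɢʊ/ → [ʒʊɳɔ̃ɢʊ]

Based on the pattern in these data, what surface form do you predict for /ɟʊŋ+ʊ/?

The data show progressive nasality assimilation (vowel nasalisation): /ə/ → [ə̃] after /m/; /ɔ/ → [ɔ̃] after /ɴ/; /a/ → [ã] after /ɳ/; /ɔ/ → [ɔ̃] after /ɳ/ — a vowel is nasalised by an immediately preceding nasal consonant.
The vowel /ʊ/ is adjacent to the preceding nasal /ŋ/, so it acquires [+nasal] and surfaces as [ʊ̃].

[ɟʊŋʊ̃]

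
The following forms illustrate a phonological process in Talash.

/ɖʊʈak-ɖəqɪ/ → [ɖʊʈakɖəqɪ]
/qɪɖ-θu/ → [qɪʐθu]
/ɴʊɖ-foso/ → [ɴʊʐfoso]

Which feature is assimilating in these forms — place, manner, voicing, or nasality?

Underlying /ɖ/ is realised as [ʐ] next to /θ/; /θ/ itself does not change.
/ɖ/ is a stop while /θ/ is a fricative; the output [ʐ] is a fricative, matching the trigger — so the feature that spreads is manner.
Checking the remaining alternation: /ɖ/ → [ʐ] before /f/ (stop → fricative, matching a fricative) — only manner changes, and always toward the following segment.
No alternation appears in [ɖʊʈakɖəqɪ]: there the adjacent consonants already agree in manner (/k/ and /ɖ/ are both stops), so this form is consistent with the same rule.

manner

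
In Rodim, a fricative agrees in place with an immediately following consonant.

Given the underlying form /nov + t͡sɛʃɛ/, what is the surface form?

The rule targets /v/ (voiced labiodental fricative), which sits before the trigger /t͡s/ (alveolar).
Changing only its place to alveolar gives [z] — the voiced alveolar fricative.

[nozt͡sɛʃɛ]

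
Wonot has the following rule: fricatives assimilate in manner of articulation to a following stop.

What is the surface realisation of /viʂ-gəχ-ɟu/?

[viʈgəqɟu]

/ʂ/ is a voiceless retroflex fricative. The following trigger /g/ is a stop, so /ʂ/ must become a stop as well.
A voiceless retroflex stop is [ʈ], so the surface segment is [ʈ].
At the second juncture, /χ/ likewise becomes [q] adjacent to /ɟ/.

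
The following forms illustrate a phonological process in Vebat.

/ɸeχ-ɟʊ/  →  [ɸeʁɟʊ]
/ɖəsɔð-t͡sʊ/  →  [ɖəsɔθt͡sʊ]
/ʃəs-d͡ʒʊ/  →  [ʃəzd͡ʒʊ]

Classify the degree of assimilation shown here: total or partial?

Underlying /χ/ is realised as [ʁ] next to /ɟ/; /ɟ/ itself does not change.
The change voiceless → voiced matches the voicing of the following /ɟ/, identifying this as voicing assimilation.
Place and manner are unchanged, so the assimilation is partial, not total.
The other alternating forms pattern the same way: /ð/ → [θ] before /t͡s/ (voiced → voiceless, matching voiceless); /s/ → [z] before /d͡ʒ/ (voiceless → voiced, matching voiced) — only voicing changes, and always toward the following segment.

partial assimilation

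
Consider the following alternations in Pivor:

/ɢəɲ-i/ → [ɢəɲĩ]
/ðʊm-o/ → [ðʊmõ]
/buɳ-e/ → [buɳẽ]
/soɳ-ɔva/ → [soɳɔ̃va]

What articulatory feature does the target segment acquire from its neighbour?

The vowel /i/ surfaces as nasalised [ĩ] next to the preceding nasal /ɲ/ — it has acquired the [+nasal] feature of its neighbour.
Likewise in the remaining data: /o/ → [õ] after /m/; /e/ → [ẽ] after /ɳ/; /ɔ/ → [ɔ̃] after /ɳ/ — each time a vowel is nasalised next to a preceding nasal.

nasality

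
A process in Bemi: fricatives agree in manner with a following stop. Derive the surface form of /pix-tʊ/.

The rule targets /x/ (voiceless velar fricative), which sits before the trigger /t/ (stop).
Changing only its manner to stop gives [k] — the voiceless velar stop.

[piktʊ]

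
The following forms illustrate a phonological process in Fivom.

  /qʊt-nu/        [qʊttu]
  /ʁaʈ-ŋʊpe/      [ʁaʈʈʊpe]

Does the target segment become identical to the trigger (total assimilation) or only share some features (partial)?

Comparing underlying and surface forms, /n/ → [t] is the alternation; the neighbouring /t/ is constant.
The output [t] is identical to the trigger /t/ — every feature (place, manner, voicing) has been copied — so this is total assimilation.
The other form behaves the same way: /ŋ/ → [ʈ] after /ʈ/ — in each case the output is a copy of the preceding consonant.

total assimilation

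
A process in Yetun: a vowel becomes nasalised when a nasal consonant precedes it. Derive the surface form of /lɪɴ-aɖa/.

[lɪɴãɖa]

The vowel /a/ is adjacent to the preceding nasal /ɴ/, so it acquires [+nasal] and surfaces as [ã].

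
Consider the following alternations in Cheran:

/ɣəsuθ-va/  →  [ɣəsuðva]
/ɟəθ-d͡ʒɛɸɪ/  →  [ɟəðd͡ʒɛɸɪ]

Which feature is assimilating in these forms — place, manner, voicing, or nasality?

voicing

Underlying /θ/ is realised as [ð] next to /v/; /v/ itself does not change.
/θ/ is voiceless while /v/ is voiced; the output [ð] is voiced, matching the trigger — so the feature that spreads is voicing.
Checking the remaining alternation: /θ/ → [ð] before /d͡ʒ/ (voiceless → voiced, matching voiced) — only voicing changes, and always toward the following segment.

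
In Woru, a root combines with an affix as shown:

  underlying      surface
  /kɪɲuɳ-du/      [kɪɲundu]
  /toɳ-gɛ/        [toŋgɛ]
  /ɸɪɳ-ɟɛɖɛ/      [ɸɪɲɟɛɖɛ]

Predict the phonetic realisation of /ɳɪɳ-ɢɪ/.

The data show regressive place assimilation: /ɳ/ → [n] before /d/; /ɳ/ → [ŋ] before /g/; /ɳ/ → [ɲ] before /ɟ/. In each pair only place changes, matching the following consonant, while manner and voice stay constant.
/ɳ/ is a voiced retroflex nasal. The following trigger /ɢ/ is uvular, so /ɳ/ must become uvular as well.
The voiced uvular nasal is [ɴ], so /ɳ/ → [ɴ].

[ɳɪɴɢɪ]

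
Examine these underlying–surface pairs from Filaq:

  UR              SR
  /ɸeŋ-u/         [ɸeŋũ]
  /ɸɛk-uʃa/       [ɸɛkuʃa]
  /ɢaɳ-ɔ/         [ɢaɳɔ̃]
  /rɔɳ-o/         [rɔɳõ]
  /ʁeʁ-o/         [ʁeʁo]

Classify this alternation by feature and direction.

The vowel /u/ surfaces as nasalised [ũ] next to the preceding nasal /ŋ/ — it has acquired the [+nasal] feature of its neighbour.
Likewise in the remaining data: /ɔ/ → [ɔ̃] after /ɳ/; /o/ → [õ] after /ɳ/ — each time a vowel is nasalised next to a preceding nasal.
No change occurs in [ɸɛkuʃa], [ʁeʁo] because the vowel at the boundary is adjacent to an oral consonant, not a nasal (/u/ next to /k/; /o/ next to /ʁ/).
Because the conditioning nasal is to the left of the vowel that changes, the process is progressive (perseverative).

progressive nasality assimilation (vowel nasalisation)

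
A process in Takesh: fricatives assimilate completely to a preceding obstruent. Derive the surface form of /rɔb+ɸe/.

[rɔbbe]

/ɸ/ is the segment targeted by the rule; it sits immediately after /b/, so it assimilates completely and surfaces as [b].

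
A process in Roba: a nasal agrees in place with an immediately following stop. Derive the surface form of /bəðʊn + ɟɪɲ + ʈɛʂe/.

The rule targets /n/ (voiced alveolar nasal), which sits before the trigger /ɟ/ (palatal).
A voiced palatal nasal is [ɲ], so the surface segment is [ɲ].
At the second juncture, /ɲ/ likewise becomes [ɳ] adjacent to /ʈ/.

[bəðʊɲɟɪɳʈɛʂe]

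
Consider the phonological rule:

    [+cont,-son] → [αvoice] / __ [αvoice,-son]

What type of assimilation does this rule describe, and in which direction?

The shared variable α links the value of [voice] on the target to the same value on the neighbouring segment, so voicing is the feature that assimilates.
Since the environment is written after the underscore, the trigger follows the target; the direction is regressive.

regressive voicing assimilation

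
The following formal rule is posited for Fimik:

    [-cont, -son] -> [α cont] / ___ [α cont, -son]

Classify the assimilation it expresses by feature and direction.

regressive manner assimilation

The shared variable α links the value of [cont] on the target to that of the neighbouring obstruent. [cont] distinguishes stops from fricatives — a manner-of-articulation feature — so this is manner assimilation.
Since the environment is written after the underscore, the trigger follows the target; the direction is regressive.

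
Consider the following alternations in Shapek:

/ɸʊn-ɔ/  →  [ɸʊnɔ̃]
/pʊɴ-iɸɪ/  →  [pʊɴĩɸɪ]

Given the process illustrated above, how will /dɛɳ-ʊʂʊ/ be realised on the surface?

[dɛɳʊ̃ʂʊ]

The data show progressive nasality assimilation (vowel nasalisation): /ɔ/ → [ɔ̃] after /n/; /i/ → [ĩ] after /ɴ/ — a vowel is nasalised by an immediately preceding nasal consonant.
The vowel /ʊ/ is adjacent to the preceding nasal /ɳ/, so it acquires [+nasal] and surfaces as [ʊ̃].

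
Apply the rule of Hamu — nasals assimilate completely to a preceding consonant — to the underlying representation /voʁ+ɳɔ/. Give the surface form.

/ɳ/ is the segment targeted by the rule; it sits immediately after /ʁ/, so it assimilates completely and surfaces as [ʁ].

[voʁʁɔ]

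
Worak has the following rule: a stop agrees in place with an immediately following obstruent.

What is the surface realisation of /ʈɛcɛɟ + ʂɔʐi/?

[ʈɛcɛɖʂɔʐi]

/ɟ/ is a voiced palatal stop. The following trigger /ʂ/ is retroflex, so /ɟ/ must become retroflex as well.
A voiced retroflex stop is [ɖ], so the surface segment is [ɖ].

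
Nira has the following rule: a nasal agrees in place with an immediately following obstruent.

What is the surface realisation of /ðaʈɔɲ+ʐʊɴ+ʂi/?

[ðaʈɔɳʐʊɳʂi]

/ɲ/ is a voiced palatal nasal. The following trigger /ʐ/ is retroflex, so /ɲ/ must become retroflex as well.
A voiced retroflex nasal is [ɳ], so the surface segment is [ɳ].
At the second juncture, /ɴ/ likewise becomes [ɳ] adjacent to /ʂ/.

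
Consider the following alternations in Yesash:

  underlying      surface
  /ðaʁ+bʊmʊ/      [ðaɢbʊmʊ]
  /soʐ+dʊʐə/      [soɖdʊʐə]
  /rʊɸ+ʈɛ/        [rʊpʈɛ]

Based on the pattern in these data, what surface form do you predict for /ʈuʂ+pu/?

The data show regressive manner assimilation: /ʁ/ → [ɢ] before /b/; /ʐ/ → [ɖ] before /d/; /ɸ/ → [p] before /ʈ/. In each pair only manner changes, matching the following consonant, while place and voice stay constant.
The rule targets /ʂ/ (voiceless retroflex fricative), which sits before the trigger /p/ (stop).
The voiceless retroflex stop is [ʈ], so /ʂ/ → [ʈ].

[ʈuʈpu]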